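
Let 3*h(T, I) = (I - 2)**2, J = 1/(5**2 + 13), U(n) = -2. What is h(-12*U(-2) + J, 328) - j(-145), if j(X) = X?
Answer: 106711/3 ≈ 35570.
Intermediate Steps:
J = 1/38 (J = 1/(25 + 13) = 1/38 ≈ 0.026316)
h(T, I) = (-2 + I)**2/3 (h(T, I) = (I - 2)**2/3 = (-2 + I)**2/3)
h(-12*U(-2) + J, 328) - j(-145) = (-2 + 328)**2/3 - 1*(-145) = (1/3)*326**2 + 145 = (1/3)*106276 + 145 = 106276/3 + 145 = 106711/3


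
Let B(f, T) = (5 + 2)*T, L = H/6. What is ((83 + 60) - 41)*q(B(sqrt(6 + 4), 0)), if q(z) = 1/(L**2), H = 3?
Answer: 408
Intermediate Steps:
L = 1/2 (L = 3/6 = 3*(1/6) = 1/2 ≈ 0.50000)
B(f, T) = 7*T
q(z) = 4 (q(z) = 1/((1/2)**2) = 1/(1/4) = 4)
((83 + 60) - 41)*q(B(sqrt(6 + 4), 0)) = ((83 + 60) - 41)*4 = (143 - 41)*4 = 102*4 = 408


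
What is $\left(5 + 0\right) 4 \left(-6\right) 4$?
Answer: $-480$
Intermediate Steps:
$\left(5 + 0\right) 4 \left(-6\right) 4 = 5 \cdot 4 \left(-6\right) 4 = 20 \left(-6\right) 4 = \left(-120\right) 4 = -480$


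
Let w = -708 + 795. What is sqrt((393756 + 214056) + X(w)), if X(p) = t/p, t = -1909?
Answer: sqrt(4600362945)/87 ≈ 779.61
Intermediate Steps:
w = 87
X(p) = -1909/p
sqrt((393756 + 214056) + X(w)) = sqrt((393756 + 214056) - 1909/87) = sqrt(607812 - 1909*1/87) = sqrt(607812 - 1909/87) = sqrt(52877735/87) = sqrt(4600362945)/87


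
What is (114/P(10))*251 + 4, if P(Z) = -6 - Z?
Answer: -14275/8 ≈ -1784.4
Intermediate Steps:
(114/P(10))*251 + 4 = (114/(-6 - 1*10))*251 + 4 = (114/(-6 - 10))*251 + 4 = (114/(-16))*251 + 4 = (114*(-1/16))*251 + 4 = -57/8*251 + 4 = -14307/8 + 4 = -14275/8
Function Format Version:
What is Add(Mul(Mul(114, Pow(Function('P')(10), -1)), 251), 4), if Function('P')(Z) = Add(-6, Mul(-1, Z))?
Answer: Rational(-14275, 8) ≈ -1784.4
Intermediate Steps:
Add(Mul(Mul(114, Pow(Function('P')(10), -1)), 251), 4) = Add(Mul(Mul(114, Pow(Add(-6, Mul(-1, 10)), -1)), 251), 4) = Add(Mul(Mul(114, Pow(Add(-6, -10), -1)), 251), 4) = Add(Mul(Mul(114, Pow(-16, -1)), 251), 4) = Add(Mul(Mul(114, Rational(-1, 16)), 251), 4) = Add(Mul(Rational(-57, 8), 251), 4) = Add(Rational(-14307, 8), 4) = Rational(-14275, 8)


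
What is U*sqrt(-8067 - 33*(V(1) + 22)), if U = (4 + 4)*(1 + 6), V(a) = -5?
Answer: 112*I*sqrt(2157) ≈ 5201.7*I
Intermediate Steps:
U = 56 (U = 8*7 = 56)
U*sqrt(-8067 - 33*(V(1) + 22)) = 56*sqrt(-8067 - 33*(-5 + 22)) = 56*sqrt(-8067 - 33*17) = 56*sqrt(-8067 - 561) = 56*sqrt(-8628) = 56*(2*I*sqrt(2157)) = 112*I*sqrt(2157)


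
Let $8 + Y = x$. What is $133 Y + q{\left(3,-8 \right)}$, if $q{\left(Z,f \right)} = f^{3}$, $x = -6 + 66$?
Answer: $6404$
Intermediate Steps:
$x = 60$
$Y = 52$ ($Y = -8 + 60 = 52$)
$133 Y + q{\left(3,-8 \right)} = 133 \cdot 52 + \left(-8\right)^{3} = 6916 - 512 = 6404$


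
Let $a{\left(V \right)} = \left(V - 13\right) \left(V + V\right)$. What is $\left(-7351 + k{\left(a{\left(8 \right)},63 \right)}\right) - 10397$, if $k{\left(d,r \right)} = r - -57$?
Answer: $-17628$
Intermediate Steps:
$a{\left(V \right)} = 2 V \left(-13 + V\right)$ ($a{\left(V \right)} = \left(-13 + V\right) 2 V = 2 V \left(-13 + V\right)$)
$k{\left(d,r \right)} = 57 + r$ ($k{\left(d,r \right)} = r + 57 = 57 + r$)
$\left(-7351 + k{\left(a{\left(8 \right)},63 \right)}\right) - 10397 = \left(-7351 + \left(57 + 63\right)\right) - 10397 = \left(-7351 + 120\right) - 10397 = -7231 - 10397 = -17628$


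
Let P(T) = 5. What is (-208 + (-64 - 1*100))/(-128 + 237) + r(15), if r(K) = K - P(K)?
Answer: 718/109 ≈ 6.5872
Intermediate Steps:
r(K) = -5 + K (r(K) = K - 1*5 = K - 5 = -5 + K)
(-208 + (-64 - 1*100))/(-128 + 237) + r(15) = (-208 + (-64 - 1*100))/(-128 + 237) + (-5 + 15) = (-208 + (-64 - 100))/109 + 10 = (-208 - 164)*(1/109) + 10 = -372*1/109 + 10 = -372/109 + 10 = 718/109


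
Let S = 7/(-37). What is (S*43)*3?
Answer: -903/37 ≈ -24.405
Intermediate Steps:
S = -7/37 (S = 7*(-1/37) = -7/37 ≈ -0.18919)
(S*43)*3 = -7/37*43*3 = -301/37*3 = -903/37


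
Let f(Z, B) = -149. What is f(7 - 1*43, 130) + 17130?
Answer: 16981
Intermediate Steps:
f(7 - 1*43, 130) + 17130 = -149 + 17130 = 16981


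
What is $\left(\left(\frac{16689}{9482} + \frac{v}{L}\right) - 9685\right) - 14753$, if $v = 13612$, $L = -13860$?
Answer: $- \frac{72989827891}{2986830} \approx -24437.0$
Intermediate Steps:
$\left(\left(\frac{16689}{9482} + \frac{v}{L}\right) - 9685\right) - 14753 = \left(\left(\frac{16689}{9482} + \frac{13612}{-13860}\right) - 9685\right) - 14753 = \left(\left(16689 \cdot \frac{1}{9482} + 13612 \left(- \frac{1}{13860}\right)\right) - 9685\right) - 14753 = \left(\left(\frac{16689}{9482} - \frac{3403}{3465}\right) - 9685\right) - 14753 = \left(\frac{2323649}{2986830} - 9685\right) - 14753 = - \frac{28925124901}{2986830} - 14753 = - \frac{72989827891}{2986830}$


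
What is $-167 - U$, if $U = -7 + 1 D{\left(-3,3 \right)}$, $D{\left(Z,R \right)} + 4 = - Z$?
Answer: $-159$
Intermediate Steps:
$D{\left(Z,R \right)} = -4 - Z$
$U = -8$ ($U = -7 + 1 \left(-4 - -3\right) = -7 + 1 \left(-4 + 3\right) = -7 + 1 \left(-1\right) = -7 - 1 = -8$)
$-167 - U = -167 - -8 = -167 + 8 = -159$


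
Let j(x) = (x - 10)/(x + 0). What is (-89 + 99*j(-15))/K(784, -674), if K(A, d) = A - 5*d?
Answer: 38/2077 ≈ 0.018296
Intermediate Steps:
j(x) = (-10 + x)/x
(-89 + 99*j(-15))/K(784, -674) = (-89 + 99*((-10 - 15)/(-15)))/(784 - 5*(-674)) = (-89 + 99*(-1/15*(-25)))/(784 + 3370) = (-89 + 99*(5/3))/4154 = (-89 + 165)*(1/4154) = 76*(1/4154) = 38/2077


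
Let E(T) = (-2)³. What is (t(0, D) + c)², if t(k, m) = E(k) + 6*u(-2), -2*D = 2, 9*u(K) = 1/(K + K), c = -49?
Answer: 117649/36 ≈ 3268.0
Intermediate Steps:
u(K) = 1/(18*K) (u(K) = 1/(9*(K + K)) = 1/(9*((2*K))) = (1/(2*K))/9 = 1/(18*K))
D = -1 (D = -½*2 = -1)
E(T) = -8
t(k, m) = -49/6 (t(k, m) = -8 + 6*((1/18)/(-2)) = -8 + 6*((1/18)*(-½)) = -8 + 6*(-1/36) = -8 - ⅙ = -49/6)
(t(0, D) + c)² = (-49/6 - 49)² = (-343/6)² = 117649/36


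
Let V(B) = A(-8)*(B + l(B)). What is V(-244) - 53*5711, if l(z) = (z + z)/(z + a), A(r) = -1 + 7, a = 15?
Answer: -69646735/229 ≈ -3.0413e+5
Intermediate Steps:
A(r) = 6
l(z) = 2*z/(15 + z) (l(z) = (z + z)/(z + 15) = (2*z)/(15 + z) = 2*z/(15 + z))
V(B) = 6*B + 12*B/(15 + B) (V(B) = 6*(B + 2*B/(15 + B)) = 6*B + 12*B/(15 + B))
V(-244) - 53*5711 = 6*(-244)*(17 - 244)/(15 - 244) - 53*5711 = 6*(-244)*(-227)/(-229) - 1*302683 = 6*(-244)*(-1/229)*(-227) - 302683 = -332328/229 - 302683 = -69646735/229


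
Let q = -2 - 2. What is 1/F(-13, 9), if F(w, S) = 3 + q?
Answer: -1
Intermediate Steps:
q = -4
F(w, S) = -1 (F(w, S) = 3 - 4 = -1)
1/F(-13, 9) = 1/(-1) = -1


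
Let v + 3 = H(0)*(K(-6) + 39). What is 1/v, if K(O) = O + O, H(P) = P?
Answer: -1/3 ≈ -0.33333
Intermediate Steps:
K(O) = 2*O
v = -3 (v = -3 + 0*(2*(-6) + 39) = -3 + 0*(-12 + 39) = -3 + 0*27 = -3 + 0 = -3)
1/v = 1/(-3) = -1/3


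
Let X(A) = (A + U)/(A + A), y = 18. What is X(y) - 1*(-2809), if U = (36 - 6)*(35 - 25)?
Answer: 16907/6 ≈ 2817.8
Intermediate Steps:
U = 300 (U = 30*10 = 300)
X(A) = (300 + A)/(2*A) (X(A) = (A + 300)/(A + A) = (300 + A)/((2*A)) = (300 + A)*(1/(2*A)) = (300 + A)/(2*A))
X(y) - 1*(-2809) = (½)*(300 + 18)/18 - 1*(-2809) = (½)*(1/18)*318 + 2809 = 53/6 + 2809 = 16907/6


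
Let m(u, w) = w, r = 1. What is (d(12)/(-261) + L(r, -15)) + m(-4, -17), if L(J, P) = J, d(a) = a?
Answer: -1396/87 ≈ -16.046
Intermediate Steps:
(d(12)/(-261) + L(r, -15)) + m(-4, -17) = (12/(-261) + 1) - 17 = (12*(-1/261) + 1) - 17 = (-4/87 + 1) - 17 = 83/87 - 17 = -1396/87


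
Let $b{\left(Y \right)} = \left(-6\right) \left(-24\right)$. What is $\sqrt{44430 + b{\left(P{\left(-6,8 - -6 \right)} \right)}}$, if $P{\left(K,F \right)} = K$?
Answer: $\sqrt{44574} \approx 211.13$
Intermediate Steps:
$b{\left(Y \right)} = 144$
$\sqrt{44430 + b{\left(P{\left(-6,8 - -6 \right)} \right)}} = \sqrt{44430 + 144} = \sqrt{44574}$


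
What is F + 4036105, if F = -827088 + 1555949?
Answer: 4764966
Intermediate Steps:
F = 728861
F + 4036105 = 728861 + 4036105 = 4764966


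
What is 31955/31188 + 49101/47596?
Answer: 381536521/185553006 ≈ 2.0562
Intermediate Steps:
31955/31188 + 49101/47596 = 381536521/185553006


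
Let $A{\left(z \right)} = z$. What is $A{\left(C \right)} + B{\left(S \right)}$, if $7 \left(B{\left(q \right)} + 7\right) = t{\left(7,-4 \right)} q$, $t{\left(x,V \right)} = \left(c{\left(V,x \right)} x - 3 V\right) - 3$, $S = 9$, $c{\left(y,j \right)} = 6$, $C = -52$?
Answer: $\frac{46}{7} \approx 6.5714$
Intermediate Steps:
$t{\left(x,V \right)} = -3 - 3 V + 6 x$ ($t{\left(x,V \right)} = \left(6 x - 3 V\right) - 3 = \left(- 3 V + 6 x\right) - 3 = -3 - 3 V + 6 x$)
$B{\left(q \right)} = -7 + \frac{51 q}{7}$ ($B{\left(q \right)} = -7 + \frac{\left(-3 - -12 + 6 \cdot 7\right) q}{7} = -7 + \frac{\left(-3 + 12 + 42\right) q}{7} = -7 + \frac{51 q}{7}$)
$A{\left(C \right)} + B{\left(S \right)} = -52 + \left(-7 + \frac{51}{7} \cdot 9\right) = -52 + \left(-7 + \frac{459}{7}\right) = -52 + \frac{410}{7} = \frac{46}{7}$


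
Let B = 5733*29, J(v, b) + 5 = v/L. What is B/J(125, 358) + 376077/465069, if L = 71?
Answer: -1829900950111/35655290 ≈ -51322.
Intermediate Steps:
J(v, b) = -5 + v/71
B = 166257
B/J(125, 358) + 376077/465069 = 166257/(-5 + (1/71)*125) + 376077/465069 = 166257/(-5 + 125/71) + 376077*(1/465069) = 166257/(-230/71) + 125359/155023 = 166257*(-71/230) + 125359/155023 = -11804247/230 + 125359/155023 = -1829900950111/35655290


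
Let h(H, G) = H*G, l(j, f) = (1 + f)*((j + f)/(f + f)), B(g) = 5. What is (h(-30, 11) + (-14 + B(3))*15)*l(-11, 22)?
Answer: -10695/4 ≈ -2673.8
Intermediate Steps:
l(j, f) = (1 + f)*(f + j)/(2*f) (l(j, f) = (1 + f)*((f + j)/((2*f))) = (1 + f)*((f + j)*(1/(2*f))) = (1 + f)*((f + j)/(2*f)) = (1 + f)*(f + j)/(2*f))
h(H, G) = G*H
(h(-30, 11) + (-14 + B(3))*15)*l(-11, 22) = (11*(-30) + (-14 + 5)*15)*((½)*(-11 + 22*(1 + 22 - 11))/22) = (-330 - 9*15)*((½)*(1/22)*(-11 + 22*12)) = (-330 - 135)*((½)*(1/22)*(-11 + 264)) = -465*253/(2*22) = -465*23/4 = -10695/4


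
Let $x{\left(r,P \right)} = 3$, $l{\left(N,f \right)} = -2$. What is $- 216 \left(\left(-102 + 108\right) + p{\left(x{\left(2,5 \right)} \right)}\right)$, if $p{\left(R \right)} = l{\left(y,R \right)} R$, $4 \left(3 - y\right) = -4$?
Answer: $0$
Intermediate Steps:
$y = 4$ ($y = 3 - -1 = 3 + 1 = 4$)
$p{\left(R \right)} = - 2 R$
$- 216 \left(\left(-102 + 108\right) + p{\left(x{\left(2,5 \right)} \right)}\right) = - 216 \left(\left(-102 + 108\right) - 6\right) = - 216 \left(6 - 6\right) = \left(-216\right) 0 = 0$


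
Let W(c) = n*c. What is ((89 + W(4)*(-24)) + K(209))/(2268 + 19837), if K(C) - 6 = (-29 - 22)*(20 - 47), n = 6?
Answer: 896/22105 ≈ 0.040534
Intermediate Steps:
W(c) = 6*c
K(C) = 1383 (K(C) = 6 + (-29 - 22)*(20 - 47) = 6 - 51*(-27) = 6 + 1377 = 1383)
((89 + W(4)*(-24)) + K(209))/(2268 + 19837) = ((89 + (6*4)*(-24)) + 1383)/(2268 + 19837) = ((89 + 24*(-24)) + 1383)/22105 = ((89 - 576) + 1383)*(1/22105) = (-487 + 1383)*(1/22105) = 896*(1/22105) = 896/22105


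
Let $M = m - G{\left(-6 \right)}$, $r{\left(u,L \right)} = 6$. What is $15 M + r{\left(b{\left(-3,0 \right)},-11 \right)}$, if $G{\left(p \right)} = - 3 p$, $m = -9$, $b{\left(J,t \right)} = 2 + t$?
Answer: $-399$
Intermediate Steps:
$M = -27$ ($M = -9 - \left(-3\right) \left(-6\right) = -9 - 18 = -27$)
$15 M + r{\left(b{\left(-3,0 \right)},-11 \right)} = 15 \left(-27\right) + 6 = -405 + 6 = -399$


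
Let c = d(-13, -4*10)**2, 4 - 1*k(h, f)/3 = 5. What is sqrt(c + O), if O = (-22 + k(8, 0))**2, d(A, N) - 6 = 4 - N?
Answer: 25*sqrt(5) ≈ 55.902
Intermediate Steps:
k(h, f) = -3 (k(h, f) = 12 - 3*5 = 12 - 15 = -3)
d(A, N) = 10 - N (d(A, N) = 6 + (4 - N) = 10 - N)
O = 625 (O = (-22 - 3)**2 = (-25)**2 = 625)
c = 2500 (c = (10 - (-4)*10)**2 = (10 - 1*(-40))**2 = (10 + 40)**2 = 50**2 = 2500)
sqrt(c + O) = sqrt(2500 + 625) = sqrt(3125) = 25*sqrt(5)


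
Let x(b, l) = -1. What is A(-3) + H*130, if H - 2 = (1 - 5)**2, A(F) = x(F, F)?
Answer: 2339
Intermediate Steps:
A(F) = -1
H = 18 (H = 2 + (1 - 5)**2 = 2 + (-4)**2 = 2 + 16 = 18)
A(-3) + H*130 = -1 + 18*130 = -1 + 2340 = 2339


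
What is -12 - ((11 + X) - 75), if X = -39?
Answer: 91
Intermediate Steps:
-12 - ((11 + X) - 75) = -12 - ((11 - 39) - 75) = -12 - (-28 - 75) = -12 - 1*(-103) = -12 + 103 = 91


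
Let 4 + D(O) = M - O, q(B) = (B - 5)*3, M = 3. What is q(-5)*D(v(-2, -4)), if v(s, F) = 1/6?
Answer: 35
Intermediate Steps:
q(B) = -15 + 3*B (q(B) = (-5 + B)*3 = -15 + 3*B)
v(s, F) = ⅙
D(O) = -1 - O (D(O) = -4 + (3 - O) = -1 - O)
q(-5)*D(v(-2, -4)) = (-15 + 3*(-5))*(-1 - 1*⅙) = (-15 - 15)*(-1 - ⅙) = -30*(-7/6) = 35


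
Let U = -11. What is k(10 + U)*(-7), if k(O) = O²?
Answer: -7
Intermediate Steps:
k(10 + U)*(-7) = (10 - 11)²*(-7) = (-1)²*(-7) = 1*(-7) = -7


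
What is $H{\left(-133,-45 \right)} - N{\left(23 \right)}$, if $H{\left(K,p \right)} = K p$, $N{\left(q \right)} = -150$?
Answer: $6135$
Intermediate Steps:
$H{\left(-133,-45 \right)} - N{\left(23 \right)} = \left(-133\right) \left(-45\right) - -150 = 5985 + 150 = 6135$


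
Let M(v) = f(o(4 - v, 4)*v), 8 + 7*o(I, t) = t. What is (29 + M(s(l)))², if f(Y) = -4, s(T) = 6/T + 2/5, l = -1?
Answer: 625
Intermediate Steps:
s(T) = ⅖ + 6/T (s(T) = 6/T + 2*(⅕) = 6/T + ⅖ = ⅖ + 6/T)
o(I, t) = -8/7 + t/7
M(v) = -4
(29 + M(s(l)))² = (29 - 4)² = 25² = 625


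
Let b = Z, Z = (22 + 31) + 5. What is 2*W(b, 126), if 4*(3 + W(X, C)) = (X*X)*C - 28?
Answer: 211912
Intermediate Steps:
Z = 58 (Z = 53 + 5 = 58)
b = 58
W(X, C) = -10 + C*X**2/4 (W(X, C) = -3 + ((X*X)*C - 28)/4 = -3 + (X**2*C - 28)/4 = -3 + (C*X**2 - 28)/4 = -3 + (-28 + C*X**2)/4 = -3 + (-7 + C*X**2/4) = -10 + C*X**2/4)
2*W(b, 126) = 2*(-10 + (1/4)*126*58**2) = 2*(-10 + (1/4)*126*3364) = 2*(-10 + 105966) = 2*105956 = 211912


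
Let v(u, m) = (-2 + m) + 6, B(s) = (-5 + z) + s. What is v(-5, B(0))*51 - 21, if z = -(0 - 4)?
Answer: 132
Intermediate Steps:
z = 4 (z = -1*(-4) = 4)
B(s) = -1 + s (B(s) = (-5 + 4) + s = -1 + s)
v(u, m) = 4 + m
v(-5, B(0))*51 - 21 = (4 + (-1 + 0))*51 - 21 = (4 - 1)*51 - 21 = 3*51 - 21 = 153 - 21 = 132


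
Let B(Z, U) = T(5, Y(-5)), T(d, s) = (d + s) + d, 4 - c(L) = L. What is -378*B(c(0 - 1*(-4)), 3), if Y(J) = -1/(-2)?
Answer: -3969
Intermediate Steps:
c(L) = 4 - L
Y(J) = ½ (Y(J) = -1*(-½) = ½)
T(d, s) = s + 2*d
B(Z, U) = 21/2 (B(Z, U) = ½ + 2*5 = ½ + 10 = 21/2)
-378*B(c(0 - 1*(-4)), 3) = -378*21/2 = -3969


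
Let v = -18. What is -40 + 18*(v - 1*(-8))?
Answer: -220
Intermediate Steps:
-40 + 18*(v - 1*(-8)) = -40 + 18*(-18 - 1*(-8)) = -40 + 18*(-18 + 8) = -40 + 18*(-10) = -40 - 180 = -220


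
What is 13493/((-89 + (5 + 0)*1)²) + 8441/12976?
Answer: 1833163/715302 ≈ 2.5628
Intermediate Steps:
13493/((-89 + (5 + 0)*1)²) + 8441/12976 = 13493/((-89 + 5*1)²) + 8441*(1/12976) = 13493/((-89 + 5)²) + 8441/12976 = 13493/((-84)²) + 8441/12976 = 13493/7056 + 8441/12976 = 1833163/715302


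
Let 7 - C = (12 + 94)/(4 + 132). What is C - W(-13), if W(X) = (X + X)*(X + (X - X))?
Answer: -22561/68 ≈ -331.78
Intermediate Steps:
C = 423/68 (C = 7 - (12 + 94)/(4 + 132) = 7 - 106/136 = 7 - 1*53/68 = 7 - 53/68 = 423/68 ≈ 6.2206)
W(X) = 2*X**2 (W(X) = (2*X)*(X + 0) = (2*X)*X = 2*X**2)
C - W(-13) = 423/68 - 2*(-13)**2 = 423/68 - 2*169 = 423/68 - 1*338 = 423/68 - 338 = -22561/68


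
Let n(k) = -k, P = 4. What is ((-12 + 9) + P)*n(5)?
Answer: -5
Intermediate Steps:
((-12 + 9) + P)*n(5) = ((-12 + 9) + 4)*(-1*5) = (-3 + 4)*(-5) = 1*(-5) = -5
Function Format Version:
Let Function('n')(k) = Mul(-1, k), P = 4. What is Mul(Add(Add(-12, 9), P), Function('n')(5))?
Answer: -5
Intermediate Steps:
Mul(Add(Add(-12, 9), P), Function('n')(5)) = Mul(Add(Add(-12, 9), 4), Mul(-1, 5)) = Mul(Add(-3, 4), -5) = Mul(1, -5) = -5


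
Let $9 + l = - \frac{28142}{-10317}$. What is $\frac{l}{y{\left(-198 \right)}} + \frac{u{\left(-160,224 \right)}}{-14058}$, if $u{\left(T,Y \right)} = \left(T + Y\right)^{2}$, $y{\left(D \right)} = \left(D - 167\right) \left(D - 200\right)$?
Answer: $- \frac{1023298687313}{3511572632370} \approx -0.29141$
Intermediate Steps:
$y{\left(D \right)} = \left(-200 + D\right) \left(-167 + D\right)$ ($y{\left(D \right)} = \left(-167 + D\right) \left(-200 + D\right) = \left(-200 + D\right) \left(-167 + D\right)$)
$l = - \frac{64711}{10317}$ ($l = -9 - \frac{28142}{-10317} = -9 - - \frac{28142}{10317} = -9 + \frac{28142}{10317} = - \frac{64711}{10317} \approx -6.2723$)
$\frac{l}{y{\left(-198 \right)}} + \frac{u{\left(-160,224 \right)}}{-14058} = - \frac{64711}{10317 \left(33400 + \left(-198\right)^{2} - -72666\right)} + \frac{\left(-160 + 224\right)^{2}}{-14058} = - \frac{64711}{10317 \left(33400 + 39204 + 72666\right)} + 64^{2} \left(- \frac{1}{14058}\right) = - \frac{64711}{10317 \cdot 145270} + 4096 \left(- \frac{1}{14058}\right) = \left(- \frac{64711}{10317}\right) \frac{1}{145270} - \frac{2048}{7029} = - \frac{64711}{1498750590} - \frac{2048}{7029} = - \frac{1023298687313}{3511572632370}$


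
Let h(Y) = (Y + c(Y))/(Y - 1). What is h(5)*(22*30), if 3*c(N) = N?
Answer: 1100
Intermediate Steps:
c(N) = N/3
h(Y) = 4*Y/(3*(-1 + Y)) (h(Y) = (Y + Y/3)/(Y - 1) = (4*Y/3)/(-1 + Y) = 4*Y/(3*(-1 + Y)))
h(5)*(22*30) = ((4/3)*5/(-1 + 5))*(22*30) = ((4/3)*5/4)*660 = ((4/3)*5*(¼))*660 = (5/3)*660 = 1100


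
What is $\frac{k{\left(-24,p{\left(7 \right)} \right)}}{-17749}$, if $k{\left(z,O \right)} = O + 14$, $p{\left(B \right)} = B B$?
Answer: $- \frac{63}{17749} \approx -0.0035495$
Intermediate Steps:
$p{\left(B \right)} = B^{2}$
$k{\left(z,O \right)} = 14 + O$
$\frac{k{\left(-24,p{\left(7 \right)} \right)}}{-17749} = \frac{14 + 7^{2}}{-17749} = \left(14 + 49\right) \left(- \frac{1}{17749}\right) = 63 \left(- \frac{1}{17749}\right) = - \frac{63}{17749}$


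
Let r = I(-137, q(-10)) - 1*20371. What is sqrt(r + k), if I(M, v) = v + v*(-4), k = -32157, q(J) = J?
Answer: I*sqrt(52498) ≈ 229.12*I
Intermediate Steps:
I(M, v) = -3*v (I(M, v) = v - 4*v = -3*v)
r = -20341 (r = -3*(-10) - 1*20371 = 30 - 20371 = -20341)
sqrt(r + k) = sqrt(-20341 - 32157) = sqrt(-52498) = I*sqrt(52498)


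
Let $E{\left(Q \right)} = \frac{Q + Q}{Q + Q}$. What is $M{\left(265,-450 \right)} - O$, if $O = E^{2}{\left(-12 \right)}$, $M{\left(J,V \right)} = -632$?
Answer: $-633$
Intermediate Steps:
$E{\left(Q \right)} = 1$ ($E{\left(Q \right)} = \frac{2 Q}{2 Q} = 2 Q \frac{1}{2 Q} = 1$)
$O = 1$ ($O = 1^{2} = 1$)
$M{\left(265,-450 \right)} - O = -632 - 1 = -633$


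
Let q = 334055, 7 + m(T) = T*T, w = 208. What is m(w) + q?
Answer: 377312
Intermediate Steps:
m(T) = -7 + T² (m(T) = -7 + T*T = -7 + T²)
m(w) + q = (-7 + 208²) + 334055 = (-7 + 43264) + 334055 = 43257 + 334055 = 377312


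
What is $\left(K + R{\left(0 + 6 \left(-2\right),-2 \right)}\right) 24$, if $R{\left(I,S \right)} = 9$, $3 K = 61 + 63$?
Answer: $1208$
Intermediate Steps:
$K = \frac{124}{3}$ ($K = \frac{61 + 63}{3} = \frac{1}{3} \cdot 124 = \frac{124}{3} \approx 41.333$)
$\left(K + R{\left(0 + 6 \left(-2\right),-2 \right)}\right) 24 = \left(\frac{124}{3} + 9\right) 24 = \frac{151}{3} \cdot 24 = 1208$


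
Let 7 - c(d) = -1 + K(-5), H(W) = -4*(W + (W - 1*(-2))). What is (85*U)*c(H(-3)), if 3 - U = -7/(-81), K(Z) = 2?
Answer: 40120/27 ≈ 1485.9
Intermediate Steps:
H(W) = -8 - 8*W (H(W) = -4*(W + (W + 2)) = -4*(W + (2 + W)) = -4*(2 + 2*W) = -8 - 8*W)
c(d) = 6 (c(d) = 7 - (-1 + 2) = 7 - 1*1 = 7 - 1 = 6)
U = 236/81 (U = 3 - (-7)/(-81) = 3 - (-7)*(-1)/81 = 3 - 1*7/81 = 3 - 7/81 = 236/81 ≈ 2.9136)
(85*U)*c(H(-3)) = (85*(236/81))*6 = (20060/81)*6 = 40120/27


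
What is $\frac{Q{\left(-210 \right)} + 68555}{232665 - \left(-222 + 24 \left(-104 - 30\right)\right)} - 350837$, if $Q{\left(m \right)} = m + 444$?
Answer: $- \frac{11833371346}{33729} \approx -3.5084 \cdot 10^{5}$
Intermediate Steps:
$Q{\left(m \right)} = 444 + m$
$\frac{Q{\left(-210 \right)} + 68555}{232665 - \left(-222 + 24 \left(-104 - 30\right)\right)} - 350837 = \frac{\left(444 - 210\right) + 68555}{232665 - \left(-222 + 24 \left(-104 - 30\right)\right)} - 350837 = \frac{234 + 68555}{232665 - \left(-222 + 24 \left(-104 - 30\right)\right)} - 350837 = \frac{68789}{232665 + \left(\left(-24\right) \left(-134\right) + 222\right)} - 350837 = \frac{68789}{232665 + \left(3216 + 222\right)} - 350837 = \frac{68789}{232665 + 3438} - 350837 = \frac{68789}{236103} - 350837 = 68789 \cdot \frac{1}{236103} - 350837 = \frac{9827}{33729} - 350837 = - \frac{11833371346}{33729}$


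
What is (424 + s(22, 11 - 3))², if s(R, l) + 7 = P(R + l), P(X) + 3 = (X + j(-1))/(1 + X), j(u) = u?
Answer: 165456769/961 ≈ 1.7217e+5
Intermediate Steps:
P(X) = -3 + (-1 + X)/(1 + X) (P(X) = -3 + (X - 1)/(1 + X) = -3 + (-1 + X)/(1 + X))
s(R, l) = -7 + 2*(-2 - R - l)/(1 + R + l) (s(R, l) = -7 + 2*(-2 - (R + l))/(1 + (R + l)) = -7 + 2*(-2 + (-R - l))/(1 + R + l) = -7 + 2*(-2 - R - l)/(1 + R + l))
(424 + s(22, 11 - 3))² = (424 + (-11 - 9*22 - 9*(11 - 3))/(1 + 22 + (11 - 3)))² = (424 + (-11 - 198 - 9*8)/(1 + 22 + 8))² = (424 + (-11 - 198 - 72)/31)² = (424 + (1/31)*(-281))² = (424 - 281/31)² = (12863/31)² = 165456769/961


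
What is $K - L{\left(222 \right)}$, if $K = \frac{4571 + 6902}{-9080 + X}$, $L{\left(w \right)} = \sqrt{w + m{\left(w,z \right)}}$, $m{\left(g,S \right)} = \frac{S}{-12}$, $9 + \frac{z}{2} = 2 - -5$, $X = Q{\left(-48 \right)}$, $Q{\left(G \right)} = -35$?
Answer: $- \frac{11473}{9115} - \frac{\sqrt{2001}}{3} \approx -16.17$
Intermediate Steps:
$X = -35$
$z = -4$ ($z = -18 + 2 \left(2 - -5\right) = -18 + 2 \left(2 + 5\right) = -18 + 2 \cdot 7 = -18 + 14 = -4$)
$m{\left(g,S \right)} = - \frac{S}{12}$ ($m{\left(g,S \right)} = S \left(- \frac{1}{12}\right) = - \frac{S}{12}$)
$L{\left(w \right)} = \sqrt{\frac{1}{3} + w}$ ($L{\left(w \right)} = \sqrt{w - - \frac{1}{3}} = \sqrt{w + \frac{1}{3}} = \sqrt{\frac{1}{3} + w}$)
$K = - \frac{11473}{9115}$ ($K = \frac{4571 + 6902}{-9080 - 35} = \frac{11473}{-9115} = 11473 \left(- \frac{1}{9115}\right) = - \frac{11473}{9115} \approx -1.2587$)
$K - L{\left(222 \right)} = - \frac{11473}{9115} - \frac{\sqrt{3 + 9 \cdot 222}}{3} = - \frac{11473}{9115} - \frac{\sqrt{3 + 1998}}{3} = - \frac{11473}{9115} - \frac{\sqrt{2001}}{3}$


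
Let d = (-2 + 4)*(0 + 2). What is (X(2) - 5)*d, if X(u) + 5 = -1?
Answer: -44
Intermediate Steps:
X(u) = -6 (X(u) = -5 - 1 = -6)
d = 4 (d = 2*2 = 4)
(X(2) - 5)*d = (-6 - 5)*4 = -11*4 = -44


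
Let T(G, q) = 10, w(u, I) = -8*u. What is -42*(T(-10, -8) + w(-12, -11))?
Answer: -4452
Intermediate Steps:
-42*(T(-10, -8) + w(-12, -11)) = -42*(10 - 8*(-12)) = -42*(10 + 96) = -42*106 = -4452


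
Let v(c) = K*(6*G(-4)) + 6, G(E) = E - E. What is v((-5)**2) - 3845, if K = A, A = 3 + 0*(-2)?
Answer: -3839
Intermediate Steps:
G(E) = 0
A = 3 (A = 3 + 0 = 3)
K = 3
v(c) = 6 (v(c) = 3*(6*0) + 6 = 3*0 + 6 = 0 + 6 = 6)
v((-5)**2) - 3845 = 6 - 3845 = -3839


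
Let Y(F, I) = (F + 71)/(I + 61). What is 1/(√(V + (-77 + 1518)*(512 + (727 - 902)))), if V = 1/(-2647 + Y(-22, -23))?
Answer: √4908465298868267/48822476291 ≈ 0.0014350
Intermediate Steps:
Y(F, I) = (71 + F)/(61 + I)
V = -38/100537 (V = 1/(-2647 + (71 - 22)/(61 - 23)) = 1/(-2647 + 49/38) = 1/(-100537/38) = -38/100537 ≈ -0.00037797)
1/(√(V + (-77 + 1518)*(512 + (727 - 902)))) = 1/(√(-38/100537 + (-77 + 1518)*(512 + (727 - 902)))) = 1/(√(-38/100537 + 1441*(512 - 175))) = 1/(√(-38/100537 + 1441*337)) = 1/(√(-38/100537 + 485617)) = 1/(√(48822476291/100537)) = 1/(√4908465298868267/100537) = √4908465298868267/48822476291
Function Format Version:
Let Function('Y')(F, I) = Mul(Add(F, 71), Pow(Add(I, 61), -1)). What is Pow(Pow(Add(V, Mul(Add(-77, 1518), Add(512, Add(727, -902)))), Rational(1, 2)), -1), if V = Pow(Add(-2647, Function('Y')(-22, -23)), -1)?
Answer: Mul(Rational(1, 48822476291), Pow(4908465298868267, Rational(1, 2))) ≈ 0.0014350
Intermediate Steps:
Function('Y')(F, I) = Mul(Pow(Add(61, I), -1), Add(71, F)) (Function('Y')(F, I) = Mul(Add(71, F), Pow(Add(61, I), -1)) = Mul(Pow(Add(61, I), -1), Add(71, F)))
V = Rational(-38, 100537) (V = Pow(Add(-2647, Mul(Pow(Add(61, -23), -1), Add(71, -22))), -1) = Pow(Add(-2647, Mul(Pow(38, -1), 49)), -1) = Pow(Add(-2647, Mul(Rational(1, 38), 49)), -1) = Pow(Add(-2647, Rational(49, 38)), -1) = Pow(Rational(-100537, 38), -1) = Rational(-38, 100537) ≈ -0.00037797)
Pow(Pow(Add(V, Mul(Add(-77, 1518), Add(512, Add(727, -902)))), Rational(1, 2)), -1) = Pow(Pow(Add(Rational(-38, 100537), Mul(Add(-77, 1518), Add(512, Add(727, -902)))), Rational(1, 2)), -1) = Pow(Pow(Add(Rational(-38, 100537), Mul(1441, Add(512, -175))), Rational(1, 2)), -1) = Pow(Pow(Add(Rational(-38, 100537), Mul(1441, 337)), Rational(1, 2)), -1) = Pow(Pow(Add(Rational(-38, 100537), 485617), Rational(1, 2)), -1) = Pow(Pow(Rational(48822476291, 100537), Rational(1, 2)), -1) = Pow(Mul(Rational(1, 100537), Pow(4908465298868267, Rational(1, 2))), -1) = Mul(Rational(1, 48822476291), Pow(4908465298868267, Rational(1, 2)))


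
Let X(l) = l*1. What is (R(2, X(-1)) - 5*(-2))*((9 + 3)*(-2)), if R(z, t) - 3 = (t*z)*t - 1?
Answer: -336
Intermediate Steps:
X(l) = l
R(z, t) = 2 + z*t² (R(z, t) = 3 + ((t*z)*t - 1) = 3 + (z*t² - 1) = 3 + (-1 + z*t²) = 2 + z*t²)
(R(2, X(-1)) - 5*(-2))*((9 + 3)*(-2)) = ((2 + 2*(-1)²) - 5*(-2))*((9 + 3)*(-2)) = ((2 + 2*1) + 10)*(12*(-2)) = ((2 + 2) + 10)*(-24) = (4 + 10)*(-24) = 14*(-24) = -336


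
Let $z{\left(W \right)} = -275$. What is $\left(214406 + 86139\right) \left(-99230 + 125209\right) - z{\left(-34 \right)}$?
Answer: $7807858830$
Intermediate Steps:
$\left(214406 + 86139\right) \left(-99230 + 125209\right) - z{\left(-34 \right)} = \left(214406 + 86139\right) \left(-99230 + 125209\right) - -275 = 300545 \cdot 25979 + 275 = 7807858555 + 275 = 7807858830$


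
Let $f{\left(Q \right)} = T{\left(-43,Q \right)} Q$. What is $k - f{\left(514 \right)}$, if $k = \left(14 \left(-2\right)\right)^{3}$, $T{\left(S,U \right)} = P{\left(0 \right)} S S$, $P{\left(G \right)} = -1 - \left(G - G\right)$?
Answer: $928434$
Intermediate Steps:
$P{\left(G \right)} = -1$ ($P{\left(G \right)} = -1 - 0 = -1 + 0 = -1$)
$T{\left(S,U \right)} = - S^{2}$ ($T{\left(S,U \right)} = - S S = - S^{2}$)
$k = -21952$ ($k = \left(-28\right)^{3} = -21952$)
$f{\left(Q \right)} = - 1849 Q$ ($f{\left(Q \right)} = - \left(-43\right)^{2} Q = \left(-1\right) 1849 Q = - 1849 Q$)
$k - f{\left(514 \right)} = -21952 - \left(-1849\right) 514 = -21952 - -950386 = -21952 + 950386 = 928434$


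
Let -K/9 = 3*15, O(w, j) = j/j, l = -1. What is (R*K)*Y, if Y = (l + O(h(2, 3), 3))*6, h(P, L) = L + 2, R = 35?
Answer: 0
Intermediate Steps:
h(P, L) = 2 + L
O(w, j) = 1
K = -405 (K = -27*15 = -9*45 = -405)
Y = 0 (Y = (-1 + 1)*6 = 0*6 = 0)
(R*K)*Y = (35*(-405))*0 = -14175*0 = 0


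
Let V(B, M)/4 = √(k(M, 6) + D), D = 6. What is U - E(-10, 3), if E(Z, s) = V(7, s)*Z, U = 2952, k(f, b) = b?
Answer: 2952 + 80*√3 ≈ 3090.6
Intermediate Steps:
V(B, M) = 8*√3 (V(B, M) = 4*√(6 + 6) = 4*√12 = 4*(2*√3) = 8*√3)
E(Z, s) = 8*Z*√3 (E(Z, s) = (8*√3)*Z = 8*Z*√3)
U - E(-10, 3) = 2952 - 8*(-10)*√3 = 2952 - (-80)*√3 = 2952 + 80*√3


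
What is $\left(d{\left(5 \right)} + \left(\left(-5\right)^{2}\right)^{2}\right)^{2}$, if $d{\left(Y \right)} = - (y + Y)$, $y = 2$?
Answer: $381924$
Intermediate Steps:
$d{\left(Y \right)} = -2 - Y$ ($d{\left(Y \right)} = - (2 + Y) = -2 - Y$)
$\left(d{\left(5 \right)} + \left(\left(-5\right)^{2}\right)^{2}\right)^{2} = \left(\left(-2 - 5\right) + \left(\left(-5\right)^{2}\right)^{2}\right)^{2} = \left(\left(-2 - 5\right) + 25^{2}\right)^{2} = \left(-7 + 625\right)^{2} = 618^{2} = 381924$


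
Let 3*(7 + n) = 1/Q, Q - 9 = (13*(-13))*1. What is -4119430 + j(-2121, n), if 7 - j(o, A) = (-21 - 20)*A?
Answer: -1977460841/480 ≈ -4.1197e+6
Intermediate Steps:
Q = -160 (Q = 9 + (13*(-13))*1 = 9 - 169*1 = 9 - 169 = -160)
n = -3361/480 (n = -7 + (1/3)/(-160) = -7 + (1/3)*(-1/160) = -7 - 1/480 = -3361/480 ≈ -7.0021)
j(o, A) = 7 + 41*A (j(o, A) = 7 - (-21 - 20)*A = 7 - (-41)*A = 7 + 41*A)
-4119430 + j(-2121, n) = -4119430 + (7 + 41*(-3361/480)) = -4119430 + (7 - 137801/480) = -4119430 - 134441/480 = -1977460841/480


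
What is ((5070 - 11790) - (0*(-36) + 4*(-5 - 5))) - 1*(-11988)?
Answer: 5308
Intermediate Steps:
((5070 - 11790) - (0*(-36) + 4*(-5 - 5))) - 1*(-11988) = (-6720 - (0 + 4*(-10))) + 11988 = (-6720 - (0 - 40)) + 11988 = (-6720 - 1*(-40)) + 11988 = (-6720 + 40) + 11988 = -6680 + 11988 = 5308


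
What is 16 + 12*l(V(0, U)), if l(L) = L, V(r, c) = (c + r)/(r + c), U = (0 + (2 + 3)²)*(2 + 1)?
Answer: 28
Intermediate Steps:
U = 75 (U = (0 + 5²)*3 = (0 + 25)*3 = 25*3 = 75)
V(r, c) = 1 (V(r, c) = (c + r)/(c + r) = 1)
16 + 12*l(V(0, U)) = 16 + 12*1 = 16 + 12 = 28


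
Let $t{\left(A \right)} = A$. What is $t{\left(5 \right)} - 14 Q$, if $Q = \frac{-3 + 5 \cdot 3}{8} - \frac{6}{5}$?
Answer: $\frac{4}{5} \approx 0.8$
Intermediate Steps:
$Q = \frac{3}{10}$ ($Q = \left(-3 + 15\right) \frac{1}{8} - \frac{6}{5} = 12 \cdot \frac{1}{8} - \frac{6}{5} = \frac{3}{2} - \frac{6}{5} = \frac{3}{10} \approx 0.3$)
$t{\left(5 \right)} - 14 Q = 5 - \frac{21}{5} = \frac{4}{5}$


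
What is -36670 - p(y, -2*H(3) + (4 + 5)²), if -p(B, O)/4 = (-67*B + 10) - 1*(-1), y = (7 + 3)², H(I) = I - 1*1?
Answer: -63426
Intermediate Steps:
H(I) = -1 + I (H(I) = I - 1 = -1 + I)
y = 100 (y = 10² = 100)
p(B, O) = -44 + 268*B (p(B, O) = -4*((-67*B + 10) - 1*(-1)) = -4*((10 - 67*B) + 1) = -4*(11 - 67*B) = -44 + 268*B)
-36670 - p(y, -2*H(3) + (4 + 5)²) = -36670 - (-44 + 268*100) = -36670 - (-44 + 26800) = -36670 - 1*26756 = -36670 - 26756 = -63426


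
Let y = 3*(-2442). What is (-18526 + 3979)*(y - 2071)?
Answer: 136698159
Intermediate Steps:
y = -7326
(-18526 + 3979)*(y - 2071) = (-18526 + 3979)*(-7326 - 2071) = -14547*(-9397) = 136698159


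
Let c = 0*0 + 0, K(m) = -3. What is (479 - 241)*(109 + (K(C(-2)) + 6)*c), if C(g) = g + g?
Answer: 25942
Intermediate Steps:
C(g) = 2*g
c = 0 (c = 0 + 0 = 0)
(479 - 241)*(109 + (K(C(-2)) + 6)*c) = (479 - 241)*(109 + (-3 + 6)*0) = 238*(109 + 3*0) = 238*(109 + 0) = 238*109 = 25942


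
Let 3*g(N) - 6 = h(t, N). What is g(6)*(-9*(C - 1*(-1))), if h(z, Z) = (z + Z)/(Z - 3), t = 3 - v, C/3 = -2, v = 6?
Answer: 105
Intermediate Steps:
C = -6 (C = 3*(-2) = -6)
t = -3 (t = 3 - 1*6 = 3 - 6 = -3)
h(z, Z) = (Z + z)/(-3 + Z)
g(N) = 7/3 (g(N) = 2 + ((N - 3)/(-3 + N))/3 = 2 + ((-3 + N)/(-3 + N))/3 = 2 + (⅓)*1 = 2 + ⅓ = 7/3)
g(6)*(-9*(C - 1*(-1))) = 7*(-9*(-6 - 1*(-1)))/3 = 7*(-9*(-6 + 1))/3 = 7*(-9*(-5))/3 = (7/3)*45 = 105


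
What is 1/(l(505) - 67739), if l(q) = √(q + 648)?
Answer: -67739/4588570968 - √1153/4588570968 ≈ -1.4770e-5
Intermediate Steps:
l(q) = √(648 + q)
1/(l(505) - 67739) = 1/(√(648 + 505) - 67739) = 1/(√1153 - 67739) = 1/(-67739 + √1153)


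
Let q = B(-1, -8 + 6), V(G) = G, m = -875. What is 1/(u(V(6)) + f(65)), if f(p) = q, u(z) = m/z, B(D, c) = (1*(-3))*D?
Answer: -6/857 ≈ -0.0070012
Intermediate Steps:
B(D, c) = -3*D
u(z) = -875/z
q = 3 (q = -3*(-1) = 3)
f(p) = 3
1/(u(V(6)) + f(65)) = 1/(-875/6 + 3) = 1/(-857/6) = -6/857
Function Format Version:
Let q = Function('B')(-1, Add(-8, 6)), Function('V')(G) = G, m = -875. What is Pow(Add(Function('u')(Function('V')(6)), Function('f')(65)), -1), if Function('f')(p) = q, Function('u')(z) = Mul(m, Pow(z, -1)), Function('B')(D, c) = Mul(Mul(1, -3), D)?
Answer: Rational(-6, 857) ≈ -0.0070012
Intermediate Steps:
Function('B')(D, c) = Mul(-3, D)
Function('u')(z) = Mul(-875, Pow(z, -1))
q = 3 (q = Mul(-3, -1) = 3)
Function('f')(p) = 3
Pow(Add(Function('u')(Function('V')(6)), Function('f')(65)), -1) = Pow(Add(Mul(-875, Pow(6, -1)), 3), -1) = Pow(Add(Mul(-875, Rational(1, 6)), 3), -1) = Pow(Add(Rational(-875, 6), 3), -1) = Pow(Rational(-857, 6), -1) = Rational(-6, 857)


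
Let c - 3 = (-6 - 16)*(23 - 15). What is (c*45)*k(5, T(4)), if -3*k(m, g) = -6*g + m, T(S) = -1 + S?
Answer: -33735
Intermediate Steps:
k(m, g) = 2*g - m/3 (k(m, g) = -(-6*g + m)/3 = -(m - 6*g)/3 = 2*g - m/3)
c = -173 (c = 3 + (-6 - 16)*(23 - 15) = 3 - 22*8 = 3 - 176 = -173)
(c*45)*k(5, T(4)) = (-173*45)*(2*(-1 + 4) - ⅓*5) = -7785*(2*3 - 5/3) = -7785*(6 - 5/3) = -7785*13/3 = -33735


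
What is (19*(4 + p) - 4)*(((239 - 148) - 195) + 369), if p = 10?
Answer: 69430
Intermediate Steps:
(19*(4 + p) - 4)*(((239 - 148) - 195) + 369) = (19*(4 + 10) - 4)*(((239 - 148) - 195) + 369) = (19*14 - 4)*((91 - 195) + 369) = (266 - 4)*(-104 + 369) = 262*265 = 69430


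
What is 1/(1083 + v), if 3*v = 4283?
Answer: 3/7532 ≈ 0.00039830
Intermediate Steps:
v = 4283/3 (v = (⅓)*4283 = 4283/3 ≈ 1427.7)
1/(1083 + v) = 1/(1083 + 4283/3) = 1/(7532/3) = 3/7532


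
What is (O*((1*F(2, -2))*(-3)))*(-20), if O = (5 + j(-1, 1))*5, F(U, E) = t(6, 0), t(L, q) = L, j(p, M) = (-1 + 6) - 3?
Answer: 12600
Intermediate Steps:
j(p, M) = 2 (j(p, M) = 5 - 3 = 2)
F(U, E) = 6
O = 35 (O = (5 + 2)*5 = 7*5 = 35)
(O*((1*F(2, -2))*(-3)))*(-20) = (35*((1*6)*(-3)))*(-20) = (35*(6*(-3)))*(-20) = (35*(-18))*(-20) = -630*(-20) = 12600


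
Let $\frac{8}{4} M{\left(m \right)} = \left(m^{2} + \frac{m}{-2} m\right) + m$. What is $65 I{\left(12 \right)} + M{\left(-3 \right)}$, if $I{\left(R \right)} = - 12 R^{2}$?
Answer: $- \frac{449277}{4} \approx -1.1232 \cdot 10^{5}$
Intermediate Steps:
$M{\left(m \right)} = \frac{m}{2} + \frac{m^{2}}{4}$ ($M{\left(m \right)} = \frac{\left(m^{2} + \frac{m}{-2} m\right) + m}{2} = \frac{\left(m^{2} + m \left(- \frac{1}{2}\right) m\right) + m}{2} = \frac{\left(m^{2} + - \frac{m}{2} m\right) + m}{2} = \frac{\left(m^{2} - \frac{m^{2}}{2}\right) + m}{2} = \frac{\frac{m^{2}}{2} + m}{2} = \frac{m + \frac{m^{2}}{2}}{2} = \frac{m}{2} + \frac{m^{2}}{4}$)
$65 I{\left(12 \right)} + M{\left(-3 \right)} = 65 \left(- 12 \cdot 12^{2}\right) + \frac{1}{4} \left(-3\right) \left(2 - 3\right) = 65 \left(\left(-12\right) 144\right) + \frac{1}{4} \left(-3\right) \left(-1\right) = 65 \left(-1728\right) + \frac{3}{4} = -112320 + \frac{3}{4} = - \frac{449277}{4}$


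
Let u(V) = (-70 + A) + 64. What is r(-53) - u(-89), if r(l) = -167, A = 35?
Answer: -196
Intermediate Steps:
u(V) = 29 (u(V) = (-70 + 35) + 64 = -35 + 64 = 29)
r(-53) - u(-89) = -167 - 1*29 = -167 - 29 = -196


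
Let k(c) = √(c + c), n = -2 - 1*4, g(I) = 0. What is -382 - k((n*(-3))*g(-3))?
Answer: -382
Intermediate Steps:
n = -6 (n = -2 - 4 = -6)
k(c) = √2*√c (k(c) = √(2*c) = √2*√c)
-382 - k((n*(-3))*g(-3)) = -382 - √2*√(-6*(-3)*0) = -382 - √2*√(18*0) = -382 - √2*√0 = -382 - √2*0 = -382 - 1*0 = -382 + 0 = -382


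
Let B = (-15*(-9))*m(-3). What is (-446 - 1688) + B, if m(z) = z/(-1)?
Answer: -1729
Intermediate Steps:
m(z) = -z (m(z) = z*(-1) = -z)
B = 405 (B = (-15*(-9))*(-1*(-3)) = 135*3 = 405)
(-446 - 1688) + B = (-446 - 1688) + 405 = -2134 + 405 = -1729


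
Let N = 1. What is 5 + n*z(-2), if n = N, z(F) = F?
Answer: 3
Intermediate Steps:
n = 1
5 + n*z(-2) = 5 + 1*(-2) = 5 - 2 = 3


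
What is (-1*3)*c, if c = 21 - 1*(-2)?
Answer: -69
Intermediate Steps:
c = 23 (c = 21 + 2 = 23)
(-1*3)*c = -1*3*23 = -3*23 = -69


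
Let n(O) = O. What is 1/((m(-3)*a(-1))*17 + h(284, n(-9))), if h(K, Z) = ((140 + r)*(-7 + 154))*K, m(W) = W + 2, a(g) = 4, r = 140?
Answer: 1/11689372 ≈ 8.5548e-8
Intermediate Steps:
m(W) = 2 + W
h(K, Z) = 41160*K (h(K, Z) = ((140 + 140)*(-7 + 154))*K = (280*147)*K = 41160*K)
1/((m(-3)*a(-1))*17 + h(284, n(-9))) = 1/(((2 - 3)*4)*17 + 41160*284) = 1/(-1*4*17 + 11689440) = 1/(-4*17 + 11689440) = 1/(-68 + 11689440) = 1/11689372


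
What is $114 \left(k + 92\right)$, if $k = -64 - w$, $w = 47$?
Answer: $-2166$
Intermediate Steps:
$k = -111$ ($k = -64 - 47 = -111$)
$114 \left(k + 92\right) = 114 \left(-111 + 92\right) = 114 \left(-19\right) = -2166$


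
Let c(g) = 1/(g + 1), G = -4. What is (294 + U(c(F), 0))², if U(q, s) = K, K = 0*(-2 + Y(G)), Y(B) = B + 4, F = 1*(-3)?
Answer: 86436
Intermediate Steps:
F = -3
Y(B) = 4 + B
K = 0 (K = 0*(-2 + (4 - 4)) = 0*(-2 + 0) = 0*(-2) = 0)
c(g) = 1/(1 + g)
U(q, s) = 0
(294 + U(c(F), 0))² = (294 + 0)² = 294² = 86436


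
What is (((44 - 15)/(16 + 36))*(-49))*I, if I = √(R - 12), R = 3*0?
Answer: -1421*I*√3/26 ≈ -94.663*I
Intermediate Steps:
R = 0
I = 2*I*√3 (I = √(0 - 12) = √(-12) = 2*I*√3 ≈ 3.4641*I)
(((44 - 15)/(16 + 36))*(-49))*I = (((44 - 15)/(16 + 36))*(-49))*(2*I*√3) = ((29/52)*(-49))*(2*I*√3) = -1421*I*√3/26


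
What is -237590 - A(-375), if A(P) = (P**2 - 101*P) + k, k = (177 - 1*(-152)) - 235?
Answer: -416184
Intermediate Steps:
k = 94 (k = (177 + 152) - 235 = 329 - 235 = 94)
A(P) = 94 + P**2 - 101*P (A(P) = (P**2 - 101*P) + 94 = 94 + P**2 - 101*P)
-237590 - A(-375) = -237590 - (94 + (-375)**2 - 101*(-375)) = -237590 - (94 + 140625 + 37875) = -237590 - 1*178594 = -237590 - 178594 = -416184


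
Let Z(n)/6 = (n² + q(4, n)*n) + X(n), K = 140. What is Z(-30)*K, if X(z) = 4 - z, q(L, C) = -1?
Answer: 809760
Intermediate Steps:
Z(n) = 24 - 12*n + 6*n² (Z(n) = 6*((n² - n) + (4 - n)) = 6*(4 + n² - 2*n) = 24 - 12*n + 6*n²)
Z(-30)*K = (24 - 12*(-30) + 6*(-30)²)*140 = (24 + 360 + 6*900)*140 = (24 + 360 + 5400)*140 = 5784*140 = 809760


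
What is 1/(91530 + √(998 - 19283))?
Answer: 6102/558517279 - I*√18285/8377759185 ≈ 1.0925e-5 - 1.6141e-8*I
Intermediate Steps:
1/(91530 + √(998 - 19283)) = 1/(91530 + √(-18285)) = 1/(91530 + I*√18285)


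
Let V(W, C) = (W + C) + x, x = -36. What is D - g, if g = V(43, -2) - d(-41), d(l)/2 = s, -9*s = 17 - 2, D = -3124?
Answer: -9397/3 ≈ -3132.3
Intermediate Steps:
V(W, C) = -36 + C + W (V(W, C) = (W + C) - 36 = (C + W) - 36 = -36 + C + W)
s = -5/3 (s = -(17 - 2)/9 = -⅑*15 = -5/3 ≈ -1.6667)
d(l) = -10/3 (d(l) = 2*(-5/3) = -10/3)
g = 25/3 (g = (-36 - 2 + 43) - 1*(-10/3) = 5 + 10/3 = 25/3 ≈ 8.3333)
D - g = -3124 - 1*25/3 = -3124 - 25/3 = -9397/3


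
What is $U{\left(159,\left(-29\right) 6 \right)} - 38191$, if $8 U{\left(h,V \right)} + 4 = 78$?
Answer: $- \frac{152727}{4} \approx -38182.0$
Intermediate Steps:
$U{\left(h,V \right)} = \frac{37}{4}$ ($U{\left(h,V \right)} = - \frac{1}{2} + \frac{1}{8} \cdot 78 = - \frac{1}{2} + \frac{39}{4} = \frac{37}{4}$)
$U{\left(159,\left(-29\right) 6 \right)} - 38191 = \frac{37}{4} - 38191 = - \frac{152727}{4}$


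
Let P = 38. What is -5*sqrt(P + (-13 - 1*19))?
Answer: -5*sqrt(6) ≈ -12.247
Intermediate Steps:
-5*sqrt(P + (-13 - 1*19)) = -5*sqrt(38 + (-13 - 1*19)) = -5*sqrt(38 + (-13 - 19)) = -5*sqrt(38 - 32) = -5*sqrt(6)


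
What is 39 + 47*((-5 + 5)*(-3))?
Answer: 39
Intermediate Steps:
39 + 47*((-5 + 5)*(-3)) = 39 + 47*(0*(-3)) = 39 + 47*0 = 39 + 0 = 39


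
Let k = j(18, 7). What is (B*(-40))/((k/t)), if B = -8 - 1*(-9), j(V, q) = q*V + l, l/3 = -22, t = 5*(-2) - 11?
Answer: 14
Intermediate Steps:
t = -21 (t = -10 - 11 = -21)
l = -66 (l = 3*(-22) = -66)
j(V, q) = -66 + V*q (j(V, q) = q*V - 66 = V*q - 66 = -66 + V*q)
B = 1 (B = -8 + 9 = 1)
k = 60 (k = -66 + 18*7 = -66 + 126 = 60)
(B*(-40))/((k/t)) = (1*(-40))/((60/(-21))) = -40/(60*(-1/21)) = -40/(-20/7) = -40*(-7/20) = 14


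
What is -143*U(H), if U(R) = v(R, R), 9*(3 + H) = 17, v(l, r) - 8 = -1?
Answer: -1001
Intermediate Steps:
v(l, r) = 7 (v(l, r) = 8 - 1 = 7)
H = -10/9 (H = -3 + (⅑)*17 = -3 + 17/9 = -10/9 ≈ -1.1111)
U(R) = 7
-143*U(H) = -143*7 = -1001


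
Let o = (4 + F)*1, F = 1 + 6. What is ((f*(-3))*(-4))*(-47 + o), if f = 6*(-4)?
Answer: 10368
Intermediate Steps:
F = 7
o = 11 (o = (4 + 7)*1 = 11*1 = 11)
f = -24
((f*(-3))*(-4))*(-47 + o) = (-24*(-3)*(-4))*(-47 + 11) = (72*(-4))*(-36) = -288*(-36) = 10368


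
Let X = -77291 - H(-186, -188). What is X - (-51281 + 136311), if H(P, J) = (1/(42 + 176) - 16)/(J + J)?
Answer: -13305131215/81968 ≈ -1.6232e+5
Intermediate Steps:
H(P, J) = -3487/(436*J) (H(P, J) = (1/218 - 16)/((2*J)) = (1/218 - 16)*(1/(2*J)) = -3487/(436*J))
X = -6335392175/81968 (X = -77291 - (-3487)/(436*(-188)) = -77291 - (-3487)*(-1)/(436*188) = -77291 - 1*3487/81968 = -77291 - 3487/81968 = -6335392175/81968 ≈ -77291.)
X - (-51281 + 136311) = -6335392175/81968 - (-51281 + 136311) = -6335392175/81968 - 1*85030 = -6335392175/81968 - 85030 = -13305131215/81968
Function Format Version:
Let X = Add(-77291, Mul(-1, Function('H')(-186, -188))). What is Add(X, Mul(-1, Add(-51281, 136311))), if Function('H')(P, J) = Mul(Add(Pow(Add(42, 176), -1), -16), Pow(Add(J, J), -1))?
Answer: Rational(-13305131215, 81968) ≈ -1.6232e+5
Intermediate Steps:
Function('H')(P, J) = Mul(Rational(-3487, 436), Pow(J, -1)) (Function('H')(P, J) = Mul(Add(Pow(218, -1), -16), Pow(Mul(2, J), -1)) = Mul(Add(Rational(1, 218), -16), Mul(Rational(1, 2), Pow(J, -1))) = Mul(Rational(-3487, 218), Mul(Rational(1, 2), Pow(J, -1))) = Mul(Rational(-3487, 436), Pow(J, -1)))
X = Rational(-6335392175, 81968) (X = Add(-77291, Mul(-1, Mul(Rational(-3487, 436), Pow(-188, -1)))) = Add(-77291, Mul(-1, Mul(Rational(-3487, 436), Rational(-1, 188)))) = Add(-77291, Mul(-1, Rational(3487, 81968))) = Add(-77291, Rational(-3487, 81968)) = Rational(-6335392175, 81968) ≈ -77291.)
Add(X, Mul(-1, Add(-51281, 136311))) = Add(Rational(-6335392175, 81968), Mul(-1, Add(-51281, 136311))) = Add(Rational(-6335392175, 81968), Mul(-1, 85030)) = Add(Rational(-6335392175, 81968), -85030) = Rational(-13305131215, 81968)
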